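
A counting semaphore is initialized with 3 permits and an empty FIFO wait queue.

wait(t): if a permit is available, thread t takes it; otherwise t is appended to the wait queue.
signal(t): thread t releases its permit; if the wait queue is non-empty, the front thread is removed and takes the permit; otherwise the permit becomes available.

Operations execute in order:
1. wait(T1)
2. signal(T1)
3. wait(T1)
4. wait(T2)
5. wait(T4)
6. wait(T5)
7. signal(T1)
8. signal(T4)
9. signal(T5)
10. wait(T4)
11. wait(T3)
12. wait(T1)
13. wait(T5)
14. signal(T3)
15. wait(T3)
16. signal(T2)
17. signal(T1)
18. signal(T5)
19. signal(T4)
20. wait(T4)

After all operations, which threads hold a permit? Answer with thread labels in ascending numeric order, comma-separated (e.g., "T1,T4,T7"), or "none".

Step 1: wait(T1) -> count=2 queue=[] holders={T1}
Step 2: signal(T1) -> count=3 queue=[] holders={none}
Step 3: wait(T1) -> count=2 queue=[] holders={T1}
Step 4: wait(T2) -> count=1 queue=[] holders={T1,T2}
Step 5: wait(T4) -> count=0 queue=[] holders={T1,T2,T4}
Step 6: wait(T5) -> count=0 queue=[T5] holders={T1,T2,T4}
Step 7: signal(T1) -> count=0 queue=[] holders={T2,T4,T5}
Step 8: signal(T4) -> count=1 queue=[] holders={T2,T5}
Step 9: signal(T5) -> count=2 queue=[] holders={T2}
Step 10: wait(T4) -> count=1 queue=[] holders={T2,T4}
Step 11: wait(T3) -> count=0 queue=[] holders={T2,T3,T4}
Step 12: wait(T1) -> count=0 queue=[T1] holders={T2,T3,T4}
Step 13: wait(T5) -> count=0 queue=[T1,T5] holders={T2,T3,T4}
Step 14: signal(T3) -> count=0 queue=[T5] holders={T1,T2,T4}
Step 15: wait(T3) -> count=0 queue=[T5,T3] holders={T1,T2,T4}
Step 16: signal(T2) -> count=0 queue=[T3] holders={T1,T4,T5}
Step 17: signal(T1) -> count=0 queue=[] holders={T3,T4,T5}
Step 18: signal(T5) -> count=1 queue=[] holders={T3,T4}
Step 19: signal(T4) -> count=2 queue=[] holders={T3}
Step 20: wait(T4) -> count=1 queue=[] holders={T3,T4}
Final holders: T3,T4

Answer: T3,T4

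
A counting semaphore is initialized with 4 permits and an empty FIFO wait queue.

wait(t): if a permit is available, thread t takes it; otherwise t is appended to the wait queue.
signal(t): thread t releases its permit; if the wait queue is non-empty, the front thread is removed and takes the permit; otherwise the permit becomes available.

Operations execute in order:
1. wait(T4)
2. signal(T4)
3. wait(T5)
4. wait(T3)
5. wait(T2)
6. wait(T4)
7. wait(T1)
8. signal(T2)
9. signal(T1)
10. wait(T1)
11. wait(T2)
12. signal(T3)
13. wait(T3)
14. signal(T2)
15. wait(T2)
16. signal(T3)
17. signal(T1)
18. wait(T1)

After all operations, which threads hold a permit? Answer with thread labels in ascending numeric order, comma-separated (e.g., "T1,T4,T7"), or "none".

Step 1: wait(T4) -> count=3 queue=[] holders={T4}
Step 2: signal(T4) -> count=4 queue=[] holders={none}
Step 3: wait(T5) -> count=3 queue=[] holders={T5}
Step 4: wait(T3) -> count=2 queue=[] holders={T3,T5}
Step 5: wait(T2) -> count=1 queue=[] holders={T2,T3,T5}
Step 6: wait(T4) -> count=0 queue=[] holders={T2,T3,T4,T5}
Step 7: wait(T1) -> count=0 queue=[T1] holders={T2,T3,T4,T5}
Step 8: signal(T2) -> count=0 queue=[] holders={T1,T3,T4,T5}
Step 9: signal(T1) -> count=1 queue=[] holders={T3,T4,T5}
Step 10: wait(T1) -> count=0 queue=[] holders={T1,T3,T4,T5}
Step 11: wait(T2) -> count=0 queue=[T2] holders={T1,T3,T4,T5}
Step 12: signal(T3) -> count=0 queue=[] holders={T1,T2,T4,T5}
Step 13: wait(T3) -> count=0 queue=[T3] holders={T1,T2,T4,T5}
Step 14: signal(T2) -> count=0 queue=[] holders={T1,T3,T4,T5}
Step 15: wait(T2) -> count=0 queue=[T2] holders={T1,T3,T4,T5}
Step 16: signal(T3) -> count=0 queue=[] holders={T1,T2,T4,T5}
Step 17: signal(T1) -> count=1 queue=[] holders={T2,T4,T5}
Step 18: wait(T1) -> count=0 queue=[] holders={T1,T2,T4,T5}
Final holders: T1,T2,T4,T5

Answer: T1,T2,T4,T5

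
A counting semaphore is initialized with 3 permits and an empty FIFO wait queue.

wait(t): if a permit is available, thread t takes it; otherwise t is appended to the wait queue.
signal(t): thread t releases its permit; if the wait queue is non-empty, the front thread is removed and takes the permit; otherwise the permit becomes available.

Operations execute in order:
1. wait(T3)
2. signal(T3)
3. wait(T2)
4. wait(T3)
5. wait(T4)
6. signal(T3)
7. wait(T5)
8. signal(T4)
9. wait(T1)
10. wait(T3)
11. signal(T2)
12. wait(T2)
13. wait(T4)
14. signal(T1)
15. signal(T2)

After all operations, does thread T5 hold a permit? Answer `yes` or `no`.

Step 1: wait(T3) -> count=2 queue=[] holders={T3}
Step 2: signal(T3) -> count=3 queue=[] holders={none}
Step 3: wait(T2) -> count=2 queue=[] holders={T2}
Step 4: wait(T3) -> count=1 queue=[] holders={T2,T3}
Step 5: wait(T4) -> count=0 queue=[] holders={T2,T3,T4}
Step 6: signal(T3) -> count=1 queue=[] holders={T2,T4}
Step 7: wait(T5) -> count=0 queue=[] holders={T2,T4,T5}
Step 8: signal(T4) -> count=1 queue=[] holders={T2,T5}
Step 9: wait(T1) -> count=0 queue=[] holders={T1,T2,T5}
Step 10: wait(T3) -> count=0 queue=[T3] holders={T1,T2,T5}
Step 11: signal(T2) -> count=0 queue=[] holders={T1,T3,T5}
Step 12: wait(T2) -> count=0 queue=[T2] holders={T1,T3,T5}
Step 13: wait(T4) -> count=0 queue=[T2,T4] holders={T1,T3,T5}
Step 14: signal(T1) -> count=0 queue=[T4] holders={T2,T3,T5}
Step 15: signal(T2) -> count=0 queue=[] holders={T3,T4,T5}
Final holders: {T3,T4,T5} -> T5 in holders

Answer: yes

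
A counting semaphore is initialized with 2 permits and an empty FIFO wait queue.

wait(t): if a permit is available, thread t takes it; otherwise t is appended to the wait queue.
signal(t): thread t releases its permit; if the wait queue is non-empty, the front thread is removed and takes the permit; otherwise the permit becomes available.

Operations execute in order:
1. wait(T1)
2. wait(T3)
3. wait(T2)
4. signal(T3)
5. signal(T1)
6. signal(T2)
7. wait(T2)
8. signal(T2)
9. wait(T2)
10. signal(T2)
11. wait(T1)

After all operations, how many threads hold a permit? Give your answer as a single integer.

Step 1: wait(T1) -> count=1 queue=[] holders={T1}
Step 2: wait(T3) -> count=0 queue=[] holders={T1,T3}
Step 3: wait(T2) -> count=0 queue=[T2] holders={T1,T3}
Step 4: signal(T3) -> count=0 queue=[] holders={T1,T2}
Step 5: signal(T1) -> count=1 queue=[] holders={T2}
Step 6: signal(T2) -> count=2 queue=[] holders={none}
Step 7: wait(T2) -> count=1 queue=[] holders={T2}
Step 8: signal(T2) -> count=2 queue=[] holders={none}
Step 9: wait(T2) -> count=1 queue=[] holders={T2}
Step 10: signal(T2) -> count=2 queue=[] holders={none}
Step 11: wait(T1) -> count=1 queue=[] holders={T1}
Final holders: {T1} -> 1 thread(s)

Answer: 1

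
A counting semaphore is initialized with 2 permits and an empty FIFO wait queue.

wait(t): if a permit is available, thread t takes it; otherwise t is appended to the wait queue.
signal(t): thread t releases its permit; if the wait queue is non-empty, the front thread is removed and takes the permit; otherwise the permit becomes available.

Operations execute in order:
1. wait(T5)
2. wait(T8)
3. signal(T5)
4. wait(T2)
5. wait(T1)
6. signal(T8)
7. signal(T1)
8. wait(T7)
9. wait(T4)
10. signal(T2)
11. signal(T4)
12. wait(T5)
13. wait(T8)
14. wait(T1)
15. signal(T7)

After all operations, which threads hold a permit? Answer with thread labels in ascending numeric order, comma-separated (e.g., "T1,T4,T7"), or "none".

Step 1: wait(T5) -> count=1 queue=[] holders={T5}
Step 2: wait(T8) -> count=0 queue=[] holders={T5,T8}
Step 3: signal(T5) -> count=1 queue=[] holders={T8}
Step 4: wait(T2) -> count=0 queue=[] holders={T2,T8}
Step 5: wait(T1) -> count=0 queue=[T1] holders={T2,T8}
Step 6: signal(T8) -> count=0 queue=[] holders={T1,T2}
Step 7: signal(T1) -> count=1 queue=[] holders={T2}
Step 8: wait(T7) -> count=0 queue=[] holders={T2,T7}
Step 9: wait(T4) -> count=0 queue=[T4] holders={T2,T7}
Step 10: signal(T2) -> count=0 queue=[] holders={T4,T7}
Step 11: signal(T4) -> count=1 queue=[] holders={T7}
Step 12: wait(T5) -> count=0 queue=[] holders={T5,T7}
Step 13: wait(T8) -> count=0 queue=[T8] holders={T5,T7}
Step 14: wait(T1) -> count=0 queue=[T8,T1] holders={T5,T7}
Step 15: signal(T7) -> count=0 queue=[T1] holders={T5,T8}
Final holders: T5,T8

Answer: T5,T8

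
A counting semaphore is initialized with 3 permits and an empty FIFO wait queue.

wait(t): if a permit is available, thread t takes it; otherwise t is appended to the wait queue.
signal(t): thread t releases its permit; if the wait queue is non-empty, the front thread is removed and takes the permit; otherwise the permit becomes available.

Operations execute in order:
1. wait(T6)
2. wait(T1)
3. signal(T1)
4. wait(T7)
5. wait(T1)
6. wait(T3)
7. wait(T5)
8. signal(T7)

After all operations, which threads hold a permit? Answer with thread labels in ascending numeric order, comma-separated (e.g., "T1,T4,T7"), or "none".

Step 1: wait(T6) -> count=2 queue=[] holders={T6}
Step 2: wait(T1) -> count=1 queue=[] holders={T1,T6}
Step 3: signal(T1) -> count=2 queue=[] holders={T6}
Step 4: wait(T7) -> count=1 queue=[] holders={T6,T7}
Step 5: wait(T1) -> count=0 queue=[] holders={T1,T6,T7}
Step 6: wait(T3) -> count=0 queue=[T3] holders={T1,T6,T7}
Step 7: wait(T5) -> count=0 queue=[T3,T5] holders={T1,T6,T7}
Step 8: signal(T7) -> count=0 queue=[T5] holders={T1,T3,T6}
Final holders: T1,T3,T6

Answer: T1,T3,T6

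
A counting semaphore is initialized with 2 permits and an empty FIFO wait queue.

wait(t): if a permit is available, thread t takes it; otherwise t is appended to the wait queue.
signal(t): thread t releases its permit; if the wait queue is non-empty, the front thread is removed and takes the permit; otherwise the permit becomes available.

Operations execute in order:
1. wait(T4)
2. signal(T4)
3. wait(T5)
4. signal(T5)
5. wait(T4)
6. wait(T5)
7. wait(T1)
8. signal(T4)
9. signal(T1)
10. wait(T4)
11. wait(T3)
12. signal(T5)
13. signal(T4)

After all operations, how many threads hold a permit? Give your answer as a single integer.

Step 1: wait(T4) -> count=1 queue=[] holders={T4}
Step 2: signal(T4) -> count=2 queue=[] holders={none}
Step 3: wait(T5) -> count=1 queue=[] holders={T5}
Step 4: signal(T5) -> count=2 queue=[] holders={none}
Step 5: wait(T4) -> count=1 queue=[] holders={T4}
Step 6: wait(T5) -> count=0 queue=[] holders={T4,T5}
Step 7: wait(T1) -> count=0 queue=[T1] holders={T4,T5}
Step 8: signal(T4) -> count=0 queue=[] holders={T1,T5}
Step 9: signal(T1) -> count=1 queue=[] holders={T5}
Step 10: wait(T4) -> count=0 queue=[] holders={T4,T5}
Step 11: wait(T3) -> count=0 queue=[T3] holders={T4,T5}
Step 12: signal(T5) -> count=0 queue=[] holders={T3,T4}
Step 13: signal(T4) -> count=1 queue=[] holders={T3}
Final holders: {T3} -> 1 thread(s)

Answer: 1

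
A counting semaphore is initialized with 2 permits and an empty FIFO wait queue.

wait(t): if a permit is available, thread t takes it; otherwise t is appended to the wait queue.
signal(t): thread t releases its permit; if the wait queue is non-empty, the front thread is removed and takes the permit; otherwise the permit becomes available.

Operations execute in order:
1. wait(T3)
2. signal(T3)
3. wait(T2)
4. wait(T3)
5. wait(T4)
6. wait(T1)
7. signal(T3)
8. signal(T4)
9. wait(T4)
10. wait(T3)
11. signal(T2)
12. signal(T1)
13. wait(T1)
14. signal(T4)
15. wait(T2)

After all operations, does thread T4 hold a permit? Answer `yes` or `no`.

Answer: no

Derivation:
Step 1: wait(T3) -> count=1 queue=[] holders={T3}
Step 2: signal(T3) -> count=2 queue=[] holders={none}
Step 3: wait(T2) -> count=1 queue=[] holders={T2}
Step 4: wait(T3) -> count=0 queue=[] holders={T2,T3}
Step 5: wait(T4) -> count=0 queue=[T4] holders={T2,T3}
Step 6: wait(T1) -> count=0 queue=[T4,T1] holders={T2,T3}
Step 7: signal(T3) -> count=0 queue=[T1] holders={T2,T4}
Step 8: signal(T4) -> count=0 queue=[] holders={T1,T2}
Step 9: wait(T4) -> count=0 queue=[T4] holders={T1,T2}
Step 10: wait(T3) -> count=0 queue=[T4,T3] holders={T1,T2}
Step 11: signal(T2) -> count=0 queue=[T3] holders={T1,T4}
Step 12: signal(T1) -> count=0 queue=[] holders={T3,T4}
Step 13: wait(T1) -> count=0 queue=[T1] holders={T3,T4}
Step 14: signal(T4) -> count=0 queue=[] holders={T1,T3}
Step 15: wait(T2) -> count=0 queue=[T2] holders={T1,T3}
Final holders: {T1,T3} -> T4 not in holders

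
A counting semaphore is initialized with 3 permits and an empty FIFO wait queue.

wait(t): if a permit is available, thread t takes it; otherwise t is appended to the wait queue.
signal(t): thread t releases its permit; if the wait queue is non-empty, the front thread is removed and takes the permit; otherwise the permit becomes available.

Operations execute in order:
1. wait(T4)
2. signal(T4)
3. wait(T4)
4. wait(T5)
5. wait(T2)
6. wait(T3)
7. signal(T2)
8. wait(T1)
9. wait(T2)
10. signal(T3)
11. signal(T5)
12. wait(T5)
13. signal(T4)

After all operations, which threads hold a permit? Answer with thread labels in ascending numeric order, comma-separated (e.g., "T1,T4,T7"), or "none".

Answer: T1,T2,T5

Derivation:
Step 1: wait(T4) -> count=2 queue=[] holders={T4}
Step 2: signal(T4) -> count=3 queue=[] holders={none}
Step 3: wait(T4) -> count=2 queue=[] holders={T4}
Step 4: wait(T5) -> count=1 queue=[] holders={T4,T5}
Step 5: wait(T2) -> count=0 queue=[] holders={T2,T4,T5}
Step 6: wait(T3) -> count=0 queue=[T3] holders={T2,T4,T5}
Step 7: signal(T2) -> count=0 queue=[] holders={T3,T4,T5}
Step 8: wait(T1) -> count=0 queue=[T1] holders={T3,T4,T5}
Step 9: wait(T2) -> count=0 queue=[T1,T2] holders={T3,T4,T5}
Step 10: signal(T3) -> count=0 queue=[T2] holders={T1,T4,T5}
Step 11: signal(T5) -> count=0 queue=[] holders={T1,T2,T4}
Step 12: wait(T5) -> count=0 queue=[T5] holders={T1,T2,T4}
Step 13: signal(T4) -> count=0 queue=[] holders={T1,T2,T5}
Final holders: T1,T2,T5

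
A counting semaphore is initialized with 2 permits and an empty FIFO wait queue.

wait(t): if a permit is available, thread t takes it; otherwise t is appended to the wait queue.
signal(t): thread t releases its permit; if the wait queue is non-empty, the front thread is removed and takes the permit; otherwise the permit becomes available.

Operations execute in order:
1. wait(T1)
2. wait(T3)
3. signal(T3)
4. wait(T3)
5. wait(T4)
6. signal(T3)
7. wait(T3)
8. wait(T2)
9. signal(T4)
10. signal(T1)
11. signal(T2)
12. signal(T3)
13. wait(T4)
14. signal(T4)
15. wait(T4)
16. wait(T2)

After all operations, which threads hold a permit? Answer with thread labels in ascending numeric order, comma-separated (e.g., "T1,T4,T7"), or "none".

Step 1: wait(T1) -> count=1 queue=[] holders={T1}
Step 2: wait(T3) -> count=0 queue=[] holders={T1,T3}
Step 3: signal(T3) -> count=1 queue=[] holders={T1}
Step 4: wait(T3) -> count=0 queue=[] holders={T1,T3}
Step 5: wait(T4) -> count=0 queue=[T4] holders={T1,T3}
Step 6: signal(T3) -> count=0 queue=[] holders={T1,T4}
Step 7: wait(T3) -> count=0 queue=[T3] holders={T1,T4}
Step 8: wait(T2) -> count=0 queue=[T3,T2] holders={T1,T4}
Step 9: signal(T4) -> count=0 queue=[T2] holders={T1,T3}
Step 10: signal(T1) -> count=0 queue=[] holders={T2,T3}
Step 11: signal(T2) -> count=1 queue=[] holders={T3}
Step 12: signal(T3) -> count=2 queue=[] holders={none}
Step 13: wait(T4) -> count=1 queue=[] holders={T4}
Step 14: signal(T4) -> count=2 queue=[] holders={none}
Step 15: wait(T4) -> count=1 queue=[] holders={T4}
Step 16: wait(T2) -> count=0 queue=[] holders={T2,T4}
Final holders: T2,T4

Answer: T2,T4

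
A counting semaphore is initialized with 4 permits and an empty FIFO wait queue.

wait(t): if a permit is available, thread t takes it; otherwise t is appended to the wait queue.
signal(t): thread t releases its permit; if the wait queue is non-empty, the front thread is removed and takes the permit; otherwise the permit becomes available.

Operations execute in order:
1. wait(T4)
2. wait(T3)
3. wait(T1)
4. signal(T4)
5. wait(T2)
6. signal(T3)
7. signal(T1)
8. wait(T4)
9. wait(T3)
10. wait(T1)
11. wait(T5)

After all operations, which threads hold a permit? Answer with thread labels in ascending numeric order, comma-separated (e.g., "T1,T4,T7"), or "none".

Answer: T1,T2,T3,T4

Derivation:
Step 1: wait(T4) -> count=3 queue=[] holders={T4}
Step 2: wait(T3) -> count=2 queue=[] holders={T3,T4}
Step 3: wait(T1) -> count=1 queue=[] holders={T1,T3,T4}
Step 4: signal(T4) -> count=2 queue=[] holders={T1,T3}
Step 5: wait(T2) -> count=1 queue=[] holders={T1,T2,T3}
Step 6: signal(T3) -> count=2 queue=[] holders={T1,T2}
Step 7: signal(T1) -> count=3 queue=[] holders={T2}
Step 8: wait(T4) -> count=2 queue=[] holders={T2,T4}
Step 9: wait(T3) -> count=1 queue=[] holders={T2,T3,T4}
Step 10: wait(T1) -> count=0 queue=[] holders={T1,T2,T3,T4}
Step 11: wait(T5) -> count=0 queue=[T5] holders={T1,T2,T3,T4}
Final holders: T1,T2,T3,T4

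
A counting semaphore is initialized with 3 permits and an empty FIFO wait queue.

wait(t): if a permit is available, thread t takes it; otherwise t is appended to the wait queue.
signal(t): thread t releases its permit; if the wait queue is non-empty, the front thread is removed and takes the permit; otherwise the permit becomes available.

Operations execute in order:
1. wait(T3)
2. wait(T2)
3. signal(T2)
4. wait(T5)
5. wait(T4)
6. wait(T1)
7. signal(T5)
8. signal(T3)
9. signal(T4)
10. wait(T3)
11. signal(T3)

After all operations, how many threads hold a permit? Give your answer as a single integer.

Step 1: wait(T3) -> count=2 queue=[] holders={T3}
Step 2: wait(T2) -> count=1 queue=[] holders={T2,T3}
Step 3: signal(T2) -> count=2 queue=[] holders={T3}
Step 4: wait(T5) -> count=1 queue=[] holders={T3,T5}
Step 5: wait(T4) -> count=0 queue=[] holders={T3,T4,T5}
Step 6: wait(T1) -> count=0 queue=[T1] holders={T3,T4,T5}
Step 7: signal(T5) -> count=0 queue=[] holders={T1,T3,T4}
Step 8: signal(T3) -> count=1 queue=[] holders={T1,T4}
Step 9: signal(T4) -> count=2 queue=[] holders={T1}
Step 10: wait(T3) -> count=1 queue=[] holders={T1,T3}
Step 11: signal(T3) -> count=2 queue=[] holders={T1}
Final holders: {T1} -> 1 thread(s)

Answer: 1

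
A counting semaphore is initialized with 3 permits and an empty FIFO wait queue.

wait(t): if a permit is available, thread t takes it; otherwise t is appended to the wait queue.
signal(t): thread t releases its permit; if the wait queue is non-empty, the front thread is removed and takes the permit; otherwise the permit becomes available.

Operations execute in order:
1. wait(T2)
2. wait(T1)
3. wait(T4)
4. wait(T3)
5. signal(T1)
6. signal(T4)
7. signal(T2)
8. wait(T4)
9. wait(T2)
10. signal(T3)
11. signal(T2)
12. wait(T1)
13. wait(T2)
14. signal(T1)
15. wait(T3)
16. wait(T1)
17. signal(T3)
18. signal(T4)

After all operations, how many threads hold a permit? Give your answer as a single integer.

Answer: 2

Derivation:
Step 1: wait(T2) -> count=2 queue=[] holders={T2}
Step 2: wait(T1) -> count=1 queue=[] holders={T1,T2}
Step 3: wait(T4) -> count=0 queue=[] holders={T1,T2,T4}
Step 4: wait(T3) -> count=0 queue=[T3] holders={T1,T2,T4}
Step 5: signal(T1) -> count=0 queue=[] holders={T2,T3,T4}
Step 6: signal(T4) -> count=1 queue=[] holders={T2,T3}
Step 7: signal(T2) -> count=2 queue=[] holders={T3}
Step 8: wait(T4) -> count=1 queue=[] holders={T3,T4}
Step 9: wait(T2) -> count=0 queue=[] holders={T2,T3,T4}
Step 10: signal(T3) -> count=1 queue=[] holders={T2,T4}
Step 11: signal(T2) -> count=2 queue=[] holders={T4}
Step 12: wait(T1) -> count=1 queue=[] holders={T1,T4}
Step 13: wait(T2) -> count=0 queue=[] holders={T1,T2,T4}
Step 14: signal(T1) -> count=1 queue=[] holders={T2,T4}
Step 15: wait(T3) -> count=0 queue=[] holders={T2,T3,T4}
Step 16: wait(T1) -> count=0 queue=[T1] holders={T2,T3,T4}
Step 17: signal(T3) -> count=0 queue=[] holders={T1,T2,T4}
Step 18: signal(T4) -> count=1 queue=[] holders={T1,T2}
Final holders: {T1,T2} -> 2 thread(s)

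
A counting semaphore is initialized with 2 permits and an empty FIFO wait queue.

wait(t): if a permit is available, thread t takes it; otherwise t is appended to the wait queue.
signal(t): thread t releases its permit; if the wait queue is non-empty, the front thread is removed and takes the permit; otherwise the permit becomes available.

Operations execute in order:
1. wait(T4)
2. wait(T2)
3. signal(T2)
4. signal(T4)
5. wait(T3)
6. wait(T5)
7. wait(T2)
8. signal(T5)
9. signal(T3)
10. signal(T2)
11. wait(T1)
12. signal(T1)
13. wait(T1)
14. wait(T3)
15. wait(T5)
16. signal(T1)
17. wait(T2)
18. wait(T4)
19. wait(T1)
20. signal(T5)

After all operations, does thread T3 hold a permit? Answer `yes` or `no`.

Answer: yes

Derivation:
Step 1: wait(T4) -> count=1 queue=[] holders={T4}
Step 2: wait(T2) -> count=0 queue=[] holders={T2,T4}
Step 3: signal(T2) -> count=1 queue=[] holders={T4}
Step 4: signal(T4) -> count=2 queue=[] holders={none}
Step 5: wait(T3) -> count=1 queue=[] holders={T3}
Step 6: wait(T5) -> count=0 queue=[] holders={T3,T5}
Step 7: wait(T2) -> count=0 queue=[T2] holders={T3,T5}
Step 8: signal(T5) -> count=0 queue=[] holders={T2,T3}
Step 9: signal(T3) -> count=1 queue=[] holders={T2}
Step 10: signal(T2) -> count=2 queue=[] holders={none}
Step 11: wait(T1) -> count=1 queue=[] holders={T1}
Step 12: signal(T1) -> count=2 queue=[] holders={none}
Step 13: wait(T1) -> count=1 queue=[] holders={T1}
Step 14: wait(T3) -> count=0 queue=[] holders={T1,T3}
Step 15: wait(T5) -> count=0 queue=[T5] holders={T1,T3}
Step 16: signal(T1) -> count=0 queue=[] holders={T3,T5}
Step 17: wait(T2) -> count=0 queue=[T2] holders={T3,T5}
Step 18: wait(T4) -> count=0 queue=[T2,T4] holders={T3,T5}
Step 19: wait(T1) -> count=0 queue=[T2,T4,T1] holders={T3,T5}
Step 20: signal(T5) -> count=0 queue=[T4,T1] holders={T2,T3}
Final holders: {T2,T3} -> T3 in holders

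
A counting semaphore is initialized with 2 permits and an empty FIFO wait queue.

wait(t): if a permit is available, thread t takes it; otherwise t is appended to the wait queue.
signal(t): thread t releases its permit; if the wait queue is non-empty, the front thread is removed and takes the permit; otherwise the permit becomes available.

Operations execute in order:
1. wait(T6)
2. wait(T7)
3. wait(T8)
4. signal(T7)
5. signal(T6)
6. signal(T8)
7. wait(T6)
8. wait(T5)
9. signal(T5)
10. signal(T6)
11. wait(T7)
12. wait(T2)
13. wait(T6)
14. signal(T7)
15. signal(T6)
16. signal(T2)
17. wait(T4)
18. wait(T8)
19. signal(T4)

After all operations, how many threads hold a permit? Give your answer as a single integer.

Step 1: wait(T6) -> count=1 queue=[] holders={T6}
Step 2: wait(T7) -> count=0 queue=[] holders={T6,T7}
Step 3: wait(T8) -> count=0 queue=[T8] holders={T6,T7}
Step 4: signal(T7) -> count=0 queue=[] holders={T6,T8}
Step 5: signal(T6) -> count=1 queue=[] holders={T8}
Step 6: signal(T8) -> count=2 queue=[] holders={none}
Step 7: wait(T6) -> count=1 queue=[] holders={T6}
Step 8: wait(T5) -> count=0 queue=[] holders={T5,T6}
Step 9: signal(T5) -> count=1 queue=[] holders={T6}
Step 10: signal(T6) -> count=2 queue=[] holders={none}
Step 11: wait(T7) -> count=1 queue=[] holders={T7}
Step 12: wait(T2) -> count=0 queue=[] holders={T2,T7}
Step 13: wait(T6) -> count=0 queue=[T6] holders={T2,T7}
Step 14: signal(T7) -> count=0 queue=[] holders={T2,T6}
Step 15: signal(T6) -> count=1 queue=[] holders={T2}
Step 16: signal(T2) -> count=2 queue=[] holders={none}
Step 17: wait(T4) -> count=1 queue=[] holders={T4}
Step 18: wait(T8) -> count=0 queue=[] holders={T4,T8}
Step 19: signal(T4) -> count=1 queue=[] holders={T8}
Final holders: {T8} -> 1 thread(s)

Answer: 1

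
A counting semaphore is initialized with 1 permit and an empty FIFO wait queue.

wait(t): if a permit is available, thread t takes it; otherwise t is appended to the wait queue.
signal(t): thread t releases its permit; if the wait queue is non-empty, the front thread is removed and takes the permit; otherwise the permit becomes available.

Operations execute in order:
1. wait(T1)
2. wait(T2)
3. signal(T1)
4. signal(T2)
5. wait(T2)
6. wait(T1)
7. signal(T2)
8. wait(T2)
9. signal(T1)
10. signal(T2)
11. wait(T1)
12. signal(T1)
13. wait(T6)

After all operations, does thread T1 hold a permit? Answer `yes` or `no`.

Step 1: wait(T1) -> count=0 queue=[] holders={T1}
Step 2: wait(T2) -> count=0 queue=[T2] holders={T1}
Step 3: signal(T1) -> count=0 queue=[] holders={T2}
Step 4: signal(T2) -> count=1 queue=[] holders={none}
Step 5: wait(T2) -> count=0 queue=[] holders={T2}
Step 6: wait(T1) -> count=0 queue=[T1] holders={T2}
Step 7: signal(T2) -> count=0 queue=[] holders={T1}
Step 8: wait(T2) -> count=0 queue=[T2] holders={T1}
Step 9: signal(T1) -> count=0 queue=[] holders={T2}
Step 10: signal(T2) -> count=1 queue=[] holders={none}
Step 11: wait(T1) -> count=0 queue=[] holders={T1}
Step 12: signal(T1) -> count=1 queue=[] holders={none}
Step 13: wait(T6) -> count=0 queue=[] holders={T6}
Final holders: {T6} -> T1 not in holders

Answer: no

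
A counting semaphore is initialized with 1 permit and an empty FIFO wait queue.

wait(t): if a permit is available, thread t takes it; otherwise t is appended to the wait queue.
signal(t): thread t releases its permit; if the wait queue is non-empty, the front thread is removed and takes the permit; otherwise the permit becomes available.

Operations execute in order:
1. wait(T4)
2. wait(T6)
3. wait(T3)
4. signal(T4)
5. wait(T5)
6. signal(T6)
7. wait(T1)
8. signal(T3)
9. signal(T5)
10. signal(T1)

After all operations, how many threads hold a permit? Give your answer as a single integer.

Step 1: wait(T4) -> count=0 queue=[] holders={T4}
Step 2: wait(T6) -> count=0 queue=[T6] holders={T4}
Step 3: wait(T3) -> count=0 queue=[T6,T3] holders={T4}
Step 4: signal(T4) -> count=0 queue=[T3] holders={T6}
Step 5: wait(T5) -> count=0 queue=[T3,T5] holders={T6}
Step 6: signal(T6) -> count=0 queue=[T5] holders={T3}
Step 7: wait(T1) -> count=0 queue=[T5,T1] holders={T3}
Step 8: signal(T3) -> count=0 queue=[T1] holders={T5}
Step 9: signal(T5) -> count=0 queue=[] holders={T1}
Step 10: signal(T1) -> count=1 queue=[] holders={none}
Final holders: {none} -> 0 thread(s)

Answer: 0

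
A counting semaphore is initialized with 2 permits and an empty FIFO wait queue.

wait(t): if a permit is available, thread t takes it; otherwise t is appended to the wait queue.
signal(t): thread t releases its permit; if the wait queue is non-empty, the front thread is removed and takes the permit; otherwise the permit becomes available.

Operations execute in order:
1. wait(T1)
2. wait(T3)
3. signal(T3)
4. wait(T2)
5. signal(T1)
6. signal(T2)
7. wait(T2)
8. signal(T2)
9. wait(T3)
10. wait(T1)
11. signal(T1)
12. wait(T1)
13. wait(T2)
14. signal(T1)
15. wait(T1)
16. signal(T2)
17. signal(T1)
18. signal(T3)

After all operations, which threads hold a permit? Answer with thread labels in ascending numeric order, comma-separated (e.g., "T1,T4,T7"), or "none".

Answer: none

Derivation:
Step 1: wait(T1) -> count=1 queue=[] holders={T1}
Step 2: wait(T3) -> count=0 queue=[] holders={T1,T3}
Step 3: signal(T3) -> count=1 queue=[] holders={T1}
Step 4: wait(T2) -> count=0 queue=[] holders={T1,T2}
Step 5: signal(T1) -> count=1 queue=[] holders={T2}
Step 6: signal(T2) -> count=2 queue=[] holders={none}
Step 7: wait(T2) -> count=1 queue=[] holders={T2}
Step 8: signal(T2) -> count=2 queue=[] holders={none}
Step 9: wait(T3) -> count=1 queue=[] holders={T3}
Step 10: wait(T1) -> count=0 queue=[] holders={T1,T3}
Step 11: signal(T1) -> count=1 queue=[] holders={T3}
Step 12: wait(T1) -> count=0 queue=[] holders={T1,T3}
Step 13: wait(T2) -> count=0 queue=[T2] holders={T1,T3}
Step 14: signal(T1) -> count=0 queue=[] holders={T2,T3}
Step 15: wait(T1) -> count=0 queue=[T1] holders={T2,T3}
Step 16: signal(T2) -> count=0 queue=[] holders={T1,T3}
Step 17: signal(T1) -> count=1 queue=[] holders={T3}
Step 18: signal(T3) -> count=2 queue=[] holders={none}
Final holders: none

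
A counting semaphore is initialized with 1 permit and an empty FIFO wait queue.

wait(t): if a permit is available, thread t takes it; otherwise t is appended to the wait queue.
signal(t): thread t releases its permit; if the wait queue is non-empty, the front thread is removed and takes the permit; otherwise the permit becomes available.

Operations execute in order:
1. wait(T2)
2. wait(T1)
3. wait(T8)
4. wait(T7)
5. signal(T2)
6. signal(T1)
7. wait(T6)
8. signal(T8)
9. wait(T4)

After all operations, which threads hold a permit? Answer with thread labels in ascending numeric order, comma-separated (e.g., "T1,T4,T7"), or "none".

Step 1: wait(T2) -> count=0 queue=[] holders={T2}
Step 2: wait(T1) -> count=0 queue=[T1] holders={T2}
Step 3: wait(T8) -> count=0 queue=[T1,T8] holders={T2}
Step 4: wait(T7) -> count=0 queue=[T1,T8,T7] holders={T2}
Step 5: signal(T2) -> count=0 queue=[T8,T7] holders={T1}
Step 6: signal(T1) -> count=0 queue=[T7] holders={T8}
Step 7: wait(T6) -> count=0 queue=[T7,T6] holders={T8}
Step 8: signal(T8) -> count=0 queue=[T6] holders={T7}
Step 9: wait(T4) -> count=0 queue=[T6,T4] holders={T7}
Final holders: T7

Answer: T7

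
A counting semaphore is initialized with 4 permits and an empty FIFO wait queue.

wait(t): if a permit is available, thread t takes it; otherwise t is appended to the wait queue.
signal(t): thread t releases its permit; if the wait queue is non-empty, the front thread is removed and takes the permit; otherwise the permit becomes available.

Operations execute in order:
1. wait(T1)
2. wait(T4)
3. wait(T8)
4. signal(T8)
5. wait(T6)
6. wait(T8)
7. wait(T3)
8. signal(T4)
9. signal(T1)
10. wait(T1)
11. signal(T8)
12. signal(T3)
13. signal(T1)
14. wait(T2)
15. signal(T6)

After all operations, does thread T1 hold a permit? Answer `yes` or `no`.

Answer: no

Derivation:
Step 1: wait(T1) -> count=3 queue=[] holders={T1}
Step 2: wait(T4) -> count=2 queue=[] holders={T1,T4}
Step 3: wait(T8) -> count=1 queue=[] holders={T1,T4,T8}
Step 4: signal(T8) -> count=2 queue=[] holders={T1,T4}
Step 5: wait(T6) -> count=1 queue=[] holders={T1,T4,T6}
Step 6: wait(T8) -> count=0 queue=[] holders={T1,T4,T6,T8}
Step 7: wait(T3) -> count=0 queue=[T3] holders={T1,T4,T6,T8}
Step 8: signal(T4) -> count=0 queue=[] holders={T1,T3,T6,T8}
Step 9: signal(T1) -> count=1 queue=[] holders={T3,T6,T8}
Step 10: wait(T1) -> count=0 queue=[] holders={T1,T3,T6,T8}
Step 11: signal(T8) -> count=1 queue=[] holders={T1,T3,T6}
Step 12: signal(T3) -> count=2 queue=[] holders={T1,T6}
Step 13: signal(T1) -> count=3 queue=[] holders={T6}
Step 14: wait(T2) -> count=2 queue=[] holders={T2,T6}
Step 15: signal(T6) -> count=3 queue=[] holders={T2}
Final holders: {T2} -> T1 not in holders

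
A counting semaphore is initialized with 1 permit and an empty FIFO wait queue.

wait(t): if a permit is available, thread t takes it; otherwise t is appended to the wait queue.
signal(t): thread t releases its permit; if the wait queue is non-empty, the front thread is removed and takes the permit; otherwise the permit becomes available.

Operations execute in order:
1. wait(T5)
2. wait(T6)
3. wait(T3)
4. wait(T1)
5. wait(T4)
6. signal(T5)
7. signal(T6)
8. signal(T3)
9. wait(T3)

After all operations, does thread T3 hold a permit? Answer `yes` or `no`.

Answer: no

Derivation:
Step 1: wait(T5) -> count=0 queue=[] holders={T5}
Step 2: wait(T6) -> count=0 queue=[T6] holders={T5}
Step 3: wait(T3) -> count=0 queue=[T6,T3] holders={T5}
Step 4: wait(T1) -> count=0 queue=[T6,T3,T1] holders={T5}
Step 5: wait(T4) -> count=0 queue=[T6,T3,T1,T4] holders={T5}
Step 6: signal(T5) -> count=0 queue=[T3,T1,T4] holders={T6}
Step 7: signal(T6) -> count=0 queue=[T1,T4] holders={T3}
Step 8: signal(T3) -> count=0 queue=[T4] holders={T1}
Step 9: wait(T3) -> count=0 queue=[T4,T3] holders={T1}
Final holders: {T1} -> T3 not in holders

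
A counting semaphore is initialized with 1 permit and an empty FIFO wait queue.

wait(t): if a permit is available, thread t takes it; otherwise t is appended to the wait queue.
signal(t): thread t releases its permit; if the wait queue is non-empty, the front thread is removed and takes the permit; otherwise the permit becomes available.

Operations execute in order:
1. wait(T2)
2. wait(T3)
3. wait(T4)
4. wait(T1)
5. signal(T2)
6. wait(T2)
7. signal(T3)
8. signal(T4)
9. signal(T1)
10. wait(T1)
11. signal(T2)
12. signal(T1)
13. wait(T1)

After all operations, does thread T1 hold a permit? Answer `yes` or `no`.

Answer: yes

Derivation:
Step 1: wait(T2) -> count=0 queue=[] holders={T2}
Step 2: wait(T3) -> count=0 queue=[T3] holders={T2}
Step 3: wait(T4) -> count=0 queue=[T3,T4] holders={T2}
Step 4: wait(T1) -> count=0 queue=[T3,T4,T1] holders={T2}
Step 5: signal(T2) -> count=0 queue=[T4,T1] holders={T3}
Step 6: wait(T2) -> count=0 queue=[T4,T1,T2] holders={T3}
Step 7: signal(T3) -> count=0 queue=[T1,T2] holders={T4}
Step 8: signal(T4) -> count=0 queue=[T2] holders={T1}
Step 9: signal(T1) -> count=0 queue=[] holders={T2}
Step 10: wait(T1) -> count=0 queue=[T1] holders={T2}
Step 11: signal(T2) -> count=0 queue=[] holders={T1}
Step 12: signal(T1) -> count=1 queue=[] holders={none}
Step 13: wait(T1) -> count=0 queue=[] holders={T1}
Final holders: {T1} -> T1 in holders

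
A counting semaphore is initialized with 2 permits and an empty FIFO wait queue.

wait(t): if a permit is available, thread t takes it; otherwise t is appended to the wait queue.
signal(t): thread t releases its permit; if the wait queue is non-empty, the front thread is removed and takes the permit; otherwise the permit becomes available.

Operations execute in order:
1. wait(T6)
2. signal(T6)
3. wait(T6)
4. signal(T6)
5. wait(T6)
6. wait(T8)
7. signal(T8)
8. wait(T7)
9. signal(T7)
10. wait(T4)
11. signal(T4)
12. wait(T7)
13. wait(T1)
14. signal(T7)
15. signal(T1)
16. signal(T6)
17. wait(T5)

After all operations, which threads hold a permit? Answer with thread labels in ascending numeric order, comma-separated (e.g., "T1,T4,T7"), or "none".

Step 1: wait(T6) -> count=1 queue=[] holders={T6}
Step 2: signal(T6) -> count=2 queue=[] holders={none}
Step 3: wait(T6) -> count=1 queue=[] holders={T6}
Step 4: signal(T6) -> count=2 queue=[] holders={none}
Step 5: wait(T6) -> count=1 queue=[] holders={T6}
Step 6: wait(T8) -> count=0 queue=[] holders={T6,T8}
Step 7: signal(T8) -> count=1 queue=[] holders={T6}
Step 8: wait(T7) -> count=0 queue=[] holders={T6,T7}
Step 9: signal(T7) -> count=1 queue=[] holders={T6}
Step 10: wait(T4) -> count=0 queue=[] holders={T4,T6}
Step 11: signal(T4) -> count=1 queue=[] holders={T6}
Step 12: wait(T7) -> count=0 queue=[] holders={T6,T7}
Step 13: wait(T1) -> count=0 queue=[T1] holders={T6,T7}
Step 14: signal(T7) -> count=0 queue=[] holders={T1,T6}
Step 15: signal(T1) -> count=1 queue=[] holders={T6}
Step 16: signal(T6) -> count=2 queue=[] holders={none}
Step 17: wait(T5) -> count=1 queue=[] holders={T5}
Final holders: T5

Answer: T5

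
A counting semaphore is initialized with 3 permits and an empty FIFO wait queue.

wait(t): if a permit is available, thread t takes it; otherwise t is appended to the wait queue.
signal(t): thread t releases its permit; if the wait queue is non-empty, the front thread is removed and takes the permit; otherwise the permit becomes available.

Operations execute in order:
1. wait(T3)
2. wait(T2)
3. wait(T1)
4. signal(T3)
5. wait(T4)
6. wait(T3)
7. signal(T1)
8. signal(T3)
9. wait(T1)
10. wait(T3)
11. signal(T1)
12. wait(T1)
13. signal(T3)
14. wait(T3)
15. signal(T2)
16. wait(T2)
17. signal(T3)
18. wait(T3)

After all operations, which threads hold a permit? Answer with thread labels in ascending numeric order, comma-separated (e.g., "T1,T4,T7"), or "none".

Answer: T1,T2,T4

Derivation:
Step 1: wait(T3) -> count=2 queue=[] holders={T3}
Step 2: wait(T2) -> count=1 queue=[] holders={T2,T3}
Step 3: wait(T1) -> count=0 queue=[] holders={T1,T2,T3}
Step 4: signal(T3) -> count=1 queue=[] holders={T1,T2}
Step 5: wait(T4) -> count=0 queue=[] holders={T1,T2,T4}
Step 6: wait(T3) -> count=0 queue=[T3] holders={T1,T2,T4}
Step 7: signal(T1) -> count=0 queue=[] holders={T2,T3,T4}
Step 8: signal(T3) -> count=1 queue=[] holders={T2,T4}
Step 9: wait(T1) -> count=0 queue=[] holders={T1,T2,T4}
Step 10: wait(T3) -> count=0 queue=[T3] holders={T1,T2,T4}
Step 11: signal(T1) -> count=0 queue=[] holders={T2,T3,T4}
Step 12: wait(T1) -> count=0 queue=[T1] holders={T2,T3,T4}
Step 13: signal(T3) -> count=0 queue=[] holders={T1,T2,T4}
Step 14: wait(T3) -> count=0 queue=[T3] holders={T1,T2,T4}
Step 15: signal(T2) -> count=0 queue=[] holders={T1,T3,T4}
Step 16: wait(T2) -> count=0 queue=[T2] holders={T1,T3,T4}
Step 17: signal(T3) -> count=0 queue=[] holders={T1,T2,T4}
Step 18: wait(T3) -> count=0 queue=[T3] holders={T1,T2,T4}
Final holders: T1,T2,T4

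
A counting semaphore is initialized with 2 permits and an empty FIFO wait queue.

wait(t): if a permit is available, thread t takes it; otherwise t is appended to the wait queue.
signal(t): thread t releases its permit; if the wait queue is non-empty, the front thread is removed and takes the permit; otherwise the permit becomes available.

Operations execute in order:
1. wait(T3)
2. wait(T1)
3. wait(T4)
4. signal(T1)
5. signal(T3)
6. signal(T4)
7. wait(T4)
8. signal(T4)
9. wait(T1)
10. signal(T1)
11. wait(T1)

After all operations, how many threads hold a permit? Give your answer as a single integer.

Answer: 1

Derivation:
Step 1: wait(T3) -> count=1 queue=[] holders={T3}
Step 2: wait(T1) -> count=0 queue=[] holders={T1,T3}
Step 3: wait(T4) -> count=0 queue=[T4] holders={T1,T3}
Step 4: signal(T1) -> count=0 queue=[] holders={T3,T4}
Step 5: signal(T3) -> count=1 queue=[] holders={T4}
Step 6: signal(T4) -> count=2 queue=[] holders={none}
Step 7: wait(T4) -> count=1 queue=[] holders={T4}
Step 8: signal(T4) -> count=2 queue=[] holders={none}
Step 9: wait(T1) -> count=1 queue=[] holders={T1}
Step 10: signal(T1) -> count=2 queue=[] holders={none}
Step 11: wait(T1) -> count=1 queue=[] holders={T1}
Final holders: {T1} -> 1 thread(s)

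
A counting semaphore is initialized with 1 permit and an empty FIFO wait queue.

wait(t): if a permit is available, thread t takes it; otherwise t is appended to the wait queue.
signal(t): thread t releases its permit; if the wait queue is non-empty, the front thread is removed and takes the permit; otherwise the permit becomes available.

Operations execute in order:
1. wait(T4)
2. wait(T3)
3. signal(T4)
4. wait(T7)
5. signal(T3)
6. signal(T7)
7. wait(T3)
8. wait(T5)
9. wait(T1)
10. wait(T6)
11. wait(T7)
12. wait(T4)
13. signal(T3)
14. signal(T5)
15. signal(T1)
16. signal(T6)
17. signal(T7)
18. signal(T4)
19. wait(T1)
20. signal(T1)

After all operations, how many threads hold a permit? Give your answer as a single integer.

Step 1: wait(T4) -> count=0 queue=[] holders={T4}
Step 2: wait(T3) -> count=0 queue=[T3] holders={T4}
Step 3: signal(T4) -> count=0 queue=[] holders={T3}
Step 4: wait(T7) -> count=0 queue=[T7] holders={T3}
Step 5: signal(T3) -> count=0 queue=[] holders={T7}
Step 6: signal(T7) -> count=1 queue=[] holders={none}
Step 7: wait(T3) -> count=0 queue=[] holders={T3}
Step 8: wait(T5) -> count=0 queue=[T5] holders={T3}
Step 9: wait(T1) -> count=0 queue=[T5,T1] holders={T3}
Step 10: wait(T6) -> count=0 queue=[T5,T1,T6] holders={T3}
Step 11: wait(T7) -> count=0 queue=[T5,T1,T6,T7] holders={T3}
Step 12: wait(T4) -> count=0 queue=[T5,T1,T6,T7,T4] holders={T3}
Step 13: signal(T3) -> count=0 queue=[T1,T6,T7,T4] holders={T5}
Step 14: signal(T5) -> count=0 queue=[T6,T7,T4] holders={T1}
Step 15: signal(T1) -> count=0 queue=[T7,T4] holders={T6}
Step 16: signal(T6) -> count=0 queue=[T4] holders={T7}
Step 17: signal(T7) -> count=0 queue=[] holders={T4}
Step 18: signal(T4) -> count=1 queue=[] holders={none}
Step 19: wait(T1) -> count=0 queue=[] holders={T1}
Step 20: signal(T1) -> count=1 queue=[] holders={none}
Final holders: {none} -> 0 thread(s)

Answer: 0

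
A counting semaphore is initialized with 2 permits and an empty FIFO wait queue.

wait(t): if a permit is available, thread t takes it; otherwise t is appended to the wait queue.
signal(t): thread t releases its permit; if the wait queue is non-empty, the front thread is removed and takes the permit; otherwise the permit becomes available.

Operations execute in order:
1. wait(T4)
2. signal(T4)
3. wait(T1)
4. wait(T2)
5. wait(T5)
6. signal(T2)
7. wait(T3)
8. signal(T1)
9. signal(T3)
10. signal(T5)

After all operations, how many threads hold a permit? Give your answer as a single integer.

Step 1: wait(T4) -> count=1 queue=[] holders={T4}
Step 2: signal(T4) -> count=2 queue=[] holders={none}
Step 3: wait(T1) -> count=1 queue=[] holders={T1}
Step 4: wait(T2) -> count=0 queue=[] holders={T1,T2}
Step 5: wait(T5) -> count=0 queue=[T5] holders={T1,T2}
Step 6: signal(T2) -> count=0 queue=[] holders={T1,T5}
Step 7: wait(T3) -> count=0 queue=[T3] holders={T1,T5}
Step 8: signal(T1) -> count=0 queue=[] holders={T3,T5}
Step 9: signal(T3) -> count=1 queue=[] holders={T5}
Step 10: signal(T5) -> count=2 queue=[] holders={none}
Final holders: {none} -> 0 thread(s)

Answer: 0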